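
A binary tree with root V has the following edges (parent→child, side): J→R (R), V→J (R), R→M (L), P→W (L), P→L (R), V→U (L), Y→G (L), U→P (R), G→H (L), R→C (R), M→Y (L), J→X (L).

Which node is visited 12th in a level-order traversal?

G

Level-order visits nodes level by level from the root, left to right within each level.
Level 0: V
Level 1: U, J
Level 2: P, X, R
Level 3: W, L, M, C
Level 4: Y
Level 5: G
Level 6: H
Full level-order sequence: V, U, J, P, X, R, W, L, M, C, Y, G, H.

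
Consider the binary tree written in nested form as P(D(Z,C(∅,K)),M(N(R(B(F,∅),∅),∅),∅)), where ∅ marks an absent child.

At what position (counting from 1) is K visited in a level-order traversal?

Level-order visits nodes level by level from the root, left to right within each level.
Level 0: P
Level 1: D, M
Level 2: Z, C, N
Level 3: K, R
Level 4: B
Level 5: F
Full level-order sequence: P, D, M, Z, C, N, K, R, B, F.

7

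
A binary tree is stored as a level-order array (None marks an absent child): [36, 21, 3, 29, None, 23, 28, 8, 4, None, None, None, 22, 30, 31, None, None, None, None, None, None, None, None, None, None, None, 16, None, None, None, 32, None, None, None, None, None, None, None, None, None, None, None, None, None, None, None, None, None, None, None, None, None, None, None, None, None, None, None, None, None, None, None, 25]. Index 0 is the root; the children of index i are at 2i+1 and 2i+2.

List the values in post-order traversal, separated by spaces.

Post-order visits the left subtree, then the right subtree, then the node.
At 36: go left to 21.
  At 21: go left to 29.
    At 29: go left to 8.
      8 is a leaf — visit 8.
    At 29: go right to 4.
      4 is a leaf — visit 4.
    Visit 29.
  At 21: no right child.
  Visit 21.
At 36: go right to 3.
  At 3: go left to 23.
    At 23: no left child.
    At 23: go right to 22.
      At 22: no left child.
      At 22: go right to 16.
        16 is a leaf — visit 16.
      Visit 22.
    Visit 23.
  At 3: go right to 28.
    At 28: go left to 30.
      30 is a leaf — visit 30.
    At 28: go right to 31.
      At 31: no left child.
      At 31: go right to 32.
        At 32: no left child.
        At 32: go right to 25.
          25 is a leaf — visit 25.
        Visit 32.
      Visit 31.
    Visit 28.
  Visit 3.
Visit 36.

8 4 29 21 16 22 23 30 25 32 31 28 3 36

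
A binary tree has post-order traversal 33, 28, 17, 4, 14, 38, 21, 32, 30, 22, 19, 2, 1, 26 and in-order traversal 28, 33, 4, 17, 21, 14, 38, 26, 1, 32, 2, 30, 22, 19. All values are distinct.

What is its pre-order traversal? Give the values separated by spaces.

26 21 4 28 33 17 38 14 1 2 32 19 22 30

The last element of post-order is the root; it splits in-order into left and right subtrees.
Root 26: left subtree has 7 nodes {28, 33, 4, 17, 21, 14, 38}, right has 6 {1, 32, 2, 30, 22, 19}.
  Root 21: left subtree has 4 nodes {28, 33, 4, 17}, right has 2 {14, 38}.
    Root 4: left subtree has 2 nodes {28, 33}, right has 1 {17}.
      Root 28: left subtree has 0 nodes { }, right has 1 {33}.
    Root 38: left subtree has 1 node {14}, right has 0 { }.
  Root 1: left subtree has 0 nodes { }, right has 5 {32, 2, 30, 22, 19}.
    Root 2: left subtree has 1 node {32}, right has 3 {30, 22, 19}.
      Root 19: left subtree has 2 nodes {30, 22}, right has 0 { }.
        Root 22: left subtree has 1 node {30}, right has 0 { }.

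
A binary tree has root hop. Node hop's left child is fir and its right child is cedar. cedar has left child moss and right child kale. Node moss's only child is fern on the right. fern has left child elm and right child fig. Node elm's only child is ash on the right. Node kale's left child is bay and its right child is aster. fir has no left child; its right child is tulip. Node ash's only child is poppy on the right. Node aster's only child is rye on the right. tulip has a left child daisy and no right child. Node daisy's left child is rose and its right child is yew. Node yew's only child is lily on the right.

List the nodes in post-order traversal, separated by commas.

rose, lily, yew, daisy, tulip, fir, poppy, ash, elm, fig, fern, moss, bay, rye, aster, kale, cedar, hop

Post-order visits the left subtree, then the right subtree, then the node.
At hop: go left to fir.
  At fir: no left child.
  At fir: go right to tulip.
    At tulip: go left to daisy.
      At daisy: go left to rose.
        rose is a leaf — visit rose.
      At daisy: go right to yew.
        At yew: no left child.
        At yew: go right to lily.
          lily is a leaf — visit lily.
        Visit yew.
      Visit daisy.
    At tulip: no right child.
    Visit tulip.
  Visit fir.
At hop: go right to cedar.
  At cedar: go left to moss.
    At moss: no left child.
    At moss: go right to fern.
      At fern: go left to elm.
        At elm: no left child.
        At elm: go right to ash.
          At ash: no left child.
          At ash: go right to poppy.
            poppy is a leaf — visit poppy.
          Visit ash.
        Visit elm.
      At fern: go right to fig.
        fig is a leaf — visit fig.
      Visit fern.
    Visit moss.
  At cedar: go right to kale.
    At kale: go left to bay.
      bay is a leaf — visit bay.
    At kale: go right to aster.
      At aster: no left child.
      At aster: go right to rye.
        rye is a leaf — visit rye.
      Visit aster.
    Visit kale.
  Visit cedar.
Visit hop.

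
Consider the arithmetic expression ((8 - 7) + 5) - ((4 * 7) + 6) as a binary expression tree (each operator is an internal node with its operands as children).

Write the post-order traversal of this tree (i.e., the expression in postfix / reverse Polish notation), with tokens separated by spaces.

8 7 - 5 + 4 7 * 6 + -

Post-order on an expression tree gives postfix notation: for each operator, emit left operand, right operand, then the operator.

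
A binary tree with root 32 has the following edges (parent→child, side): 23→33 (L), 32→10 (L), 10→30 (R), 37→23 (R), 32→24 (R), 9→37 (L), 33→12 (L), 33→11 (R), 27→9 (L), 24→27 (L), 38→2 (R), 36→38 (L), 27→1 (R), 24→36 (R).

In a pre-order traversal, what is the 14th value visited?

Pre-order visits the node, then its left subtree, then its right subtree.
Visit 32.
At 32: go left to 10.
  Visit 10.
  At 10: no left child.
  At 10: go right to 30.
    30 is a leaf — visit 30.
At 32: go right to 24.
  Visit 24.
  At 24: go left to 27.
    Visit 27.
    At 27: go left to 9.
      Visit 9.
      At 9: go left to 37.
        Visit 37.
        At 37: no left child.
        At 37: go right to 23.
          Visit 23.
          At 23: go left to 33.
            Visit 33.
            At 33: go left to 12.
              12 is a leaf — visit 12.
            At 33: go right to 11.
              11 is a leaf — visit 11.
          At 23: no right child.
      At 9: no right child.
    At 27: go right to 1.
      1 is a leaf — visit 1.
  At 24: go right to 36.
    Visit 36.
    At 36: go left to 38.
      Visit 38.
      At 38: no left child.
      At 38: go right to 2.
        2 is a leaf — visit 2.
    At 36: no right child.
Full pre-order sequence: 32, 10, 30, 24, 27, 9, 37, 23, 33, 12, 11, 1, 36, 38, 2.

38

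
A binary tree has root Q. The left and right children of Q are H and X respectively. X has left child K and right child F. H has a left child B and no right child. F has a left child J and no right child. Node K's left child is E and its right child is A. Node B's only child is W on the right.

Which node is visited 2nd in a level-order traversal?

H

Level-order visits nodes level by level from the root, left to right within each level.
Level 0: Q
Level 1: H, X
Level 2: B, K, F
Level 3: W, E, A, J
Full level-order sequence: Q, H, X, B, K, F, W, E, A, J.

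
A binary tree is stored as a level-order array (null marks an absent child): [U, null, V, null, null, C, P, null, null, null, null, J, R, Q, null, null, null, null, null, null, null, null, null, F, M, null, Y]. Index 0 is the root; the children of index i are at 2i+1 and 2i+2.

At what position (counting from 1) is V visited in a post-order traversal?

Post-order visits the left subtree, then the right subtree, then the node.
At U: no left child.
At U: go right to V.
  At V: go left to C.
    At C: go left to J.
      At J: go left to F.
        F is a leaf — visit F.
      At J: go right to M.
        M is a leaf — visit M.
      Visit J.
    At C: go right to R.
      At R: no left child.
      At R: go right to Y.
        Y is a leaf — visit Y.
      Visit R.
    Visit C.
  At V: go right to P.
    At P: go left to Q.
      Q is a leaf — visit Q.
    At P: no right child.
    Visit P.
  Visit V.
Visit U.
Full post-order sequence: F, M, J, Y, R, C, Q, P, V, U.

9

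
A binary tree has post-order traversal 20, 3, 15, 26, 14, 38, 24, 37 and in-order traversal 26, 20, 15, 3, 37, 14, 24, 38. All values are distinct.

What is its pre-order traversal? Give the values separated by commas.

37, 26, 15, 20, 3, 24, 14, 38

The last element of post-order is the root; it splits in-order into left and right subtrees.
Root 37: left subtree has 4 nodes {26, 20, 15, 3}, right has 3 {14, 24, 38}.
  Root 26: left subtree has 0 nodes { }, right has 3 {20, 15, 3}.
    Root 15: left subtree has 1 node {20}, right has 1 {3}.
  Root 24: left subtree has 1 node {14}, right has 1 {38}.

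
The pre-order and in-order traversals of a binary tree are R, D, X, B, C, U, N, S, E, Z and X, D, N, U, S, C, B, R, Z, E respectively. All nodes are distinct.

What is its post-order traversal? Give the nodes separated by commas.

The first element of pre-order is the root; it splits in-order into left and right subtrees.
Root R: left subtree has 7 nodes {X, D, N, U, S, C, B}, right has 2 {Z, E}.
  Root D: left subtree has 1 node {X}, right has 5 {N, U, S, C, B}.
    Root B: left subtree has 4 nodes {N, U, S, C}, right has 0 { }.
      Root C: left subtree has 3 nodes {N, U, S}, right has 0 { }.
        Root U: left subtree has 1 node {N}, right has 1 {S}.
  Root E: left subtree has 1 node {Z}, right has 0 { }.

X, N, S, U, C, B, D, Z, E, R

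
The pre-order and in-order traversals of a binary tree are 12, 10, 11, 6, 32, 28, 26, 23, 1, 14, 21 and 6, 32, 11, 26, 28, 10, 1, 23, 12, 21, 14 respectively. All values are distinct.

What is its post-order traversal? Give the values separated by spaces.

The first element of pre-order is the root; it splits in-order into left and right subtrees.
Root 12: left subtree has 8 nodes {6, 32, 11, 26, 28, 10, 1, 23}, right has 2 {21, 14}.
  Root 10: left subtree has 5 nodes {6, 32, 11, 26, 28}, right has 2 {1, 23}.
    Root 11: left subtree has 2 nodes {6, 32}, right has 2 {26, 28}.
      Root 6: left subtree has 0 nodes { }, right has 1 {32}.
      Root 28: left subtree has 1 node {26}, right has 0 { }.
    Root 23: left subtree has 1 node {1}, right has 0 { }.
  Root 14: left subtree has 1 node {21}, right has 0 { }.

32 6 26 28 11 1 23 10 21 14 12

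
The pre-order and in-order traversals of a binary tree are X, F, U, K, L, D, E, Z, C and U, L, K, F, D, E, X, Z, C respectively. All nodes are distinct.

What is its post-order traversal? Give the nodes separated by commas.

L, K, U, E, D, F, C, Z, X

The first element of pre-order is the root; it splits in-order into left and right subtrees.
Root X: left subtree has 6 nodes {U, L, K, F, D, E}, right has 2 {Z, C}.
  Root F: left subtree has 3 nodes {U, L, K}, right has 2 {D, E}.
    Root U: left subtree has 0 nodes { }, right has 2 {L, K}.
      Root K: left subtree has 1 node {L}, right has 0 { }.
    Root D: left subtree has 0 nodes { }, right has 1 {E}.
  Root Z: left subtree has 0 nodes { }, right has 1 {C}.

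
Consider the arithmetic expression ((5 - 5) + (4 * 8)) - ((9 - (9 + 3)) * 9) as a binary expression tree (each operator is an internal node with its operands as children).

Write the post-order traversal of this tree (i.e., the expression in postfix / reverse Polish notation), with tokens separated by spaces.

5 5 - 4 8 * + 9 9 3 + - 9 * -

Post-order on an expression tree gives postfix notation: for each operator, emit left operand, right operand, then the operator.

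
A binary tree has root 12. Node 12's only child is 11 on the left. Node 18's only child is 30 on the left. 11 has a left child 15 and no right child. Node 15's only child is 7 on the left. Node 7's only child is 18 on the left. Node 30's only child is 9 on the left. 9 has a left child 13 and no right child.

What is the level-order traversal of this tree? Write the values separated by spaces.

Level-order visits nodes level by level from the root, left to right within each level.
Level 0: 12
Level 1: 11
Level 2: 15
Level 3: 7
Level 4: 18
Level 5: 30
Level 6: 9
Level 7: 13

12 11 15 7 18 30 9 13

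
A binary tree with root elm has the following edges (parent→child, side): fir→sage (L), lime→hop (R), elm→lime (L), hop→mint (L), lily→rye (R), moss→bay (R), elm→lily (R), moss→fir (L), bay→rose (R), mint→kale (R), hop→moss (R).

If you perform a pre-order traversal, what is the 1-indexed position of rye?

12

Pre-order visits the node, then its left subtree, then its right subtree.
Visit elm.
At elm: go left to lime.
  Visit lime.
  At lime: no left child.
  At lime: go right to hop.
    Visit hop.
    At hop: go left to mint.
      Visit mint.
      At mint: no left child.
      At mint: go right to kale.
        kale is a leaf — visit kale.
    At hop: go right to moss.
      Visit moss.
      At moss: go left to fir.
        Visit fir.
        At fir: go left to sage.
          sage is a leaf — visit sage.
        At fir: no right child.
      At moss: go right to bay.
        Visit bay.
        At bay: no left child.
        At bay: go right to rose.
          rose is a leaf — visit rose.
At elm: go right to lily.
  Visit lily.
  At lily: no left child.
  At lily: go right to rye.
    rye is a leaf — visit rye.
Full pre-order sequence: elm, lime, hop, mint, kale, moss, fir, sage, bay, rose, lily, rye.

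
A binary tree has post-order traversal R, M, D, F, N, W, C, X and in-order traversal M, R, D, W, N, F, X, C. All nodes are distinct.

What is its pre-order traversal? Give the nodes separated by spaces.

X W D M R N F C

The last element of post-order is the root; it splits in-order into left and right subtrees.
Root X: left subtree has 6 nodes {M, R, D, W, N, F}, right has 1 {C}.
  Root W: left subtree has 3 nodes {M, R, D}, right has 2 {N, F}.
    Root D: left subtree has 2 nodes {M, R}, right has 0 { }.
      Root M: left subtree has 0 nodes { }, right has 1 {R}.
    Root N: left subtree has 0 nodes { }, right has 1 {F}.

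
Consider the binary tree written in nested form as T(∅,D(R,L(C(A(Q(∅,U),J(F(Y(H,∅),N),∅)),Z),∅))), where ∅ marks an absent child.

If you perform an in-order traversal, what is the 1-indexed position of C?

12

In-order visits the left subtree, then the node, then the right subtree.
At T: no left child.
Visit T.
At T: go right to D.
  At D: go left to R.
    R is a leaf — visit R.
  Visit D.
  At D: go right to L.
    At L: go left to C.
      At C: go left to A.
        At A: go left to Q.
          At Q: no left child.
          Visit Q.
          At Q: go right to U.
            U is a leaf — visit U.
        Visit A.
        At A: go right to J.
          At J: go left to F.
            At F: go left to Y.
              At Y: go left to H.
                H is a leaf — visit H.
              Visit Y.
              At Y: no right child.
            Visit F.
            At F: go right to N.
              N is a leaf — visit N.
          Visit J.
          At J: no right child.
      Visit C.
      At C: go right to Z.
        Z is a leaf — visit Z.
    Visit L.
    At L: no right child.
Full in-order sequence: T, R, D, Q, U, A, H, Y, F, N, J, C, Z, L.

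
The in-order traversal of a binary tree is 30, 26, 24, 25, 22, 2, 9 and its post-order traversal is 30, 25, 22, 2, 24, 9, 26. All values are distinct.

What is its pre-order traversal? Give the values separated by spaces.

The last element of post-order is the root; it splits in-order into left and right subtrees.
Root 26: left subtree has 1 node {30}, right has 5 {24, 25, 22, 2, 9}.
  Root 9: left subtree has 4 nodes {24, 25, 22, 2}, right has 0 { }.
    Root 24: left subtree has 0 nodes { }, right has 3 {25, 22, 2}.
      Root 2: left subtree has 2 nodes {25, 22}, right has 0 { }.
        Root 22: left subtree has 1 node {25}, right has 0 { }.

26 30 9 24 2 22 25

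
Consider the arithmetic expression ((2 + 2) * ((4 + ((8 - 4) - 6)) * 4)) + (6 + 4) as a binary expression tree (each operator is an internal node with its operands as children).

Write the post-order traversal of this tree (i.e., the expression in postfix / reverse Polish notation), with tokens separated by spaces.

2 2 + 4 8 4 - 6 - + 4 * * 6 4 + +

Post-order on an expression tree gives postfix notation: for each operator, emit left operand, right operand, then the operator.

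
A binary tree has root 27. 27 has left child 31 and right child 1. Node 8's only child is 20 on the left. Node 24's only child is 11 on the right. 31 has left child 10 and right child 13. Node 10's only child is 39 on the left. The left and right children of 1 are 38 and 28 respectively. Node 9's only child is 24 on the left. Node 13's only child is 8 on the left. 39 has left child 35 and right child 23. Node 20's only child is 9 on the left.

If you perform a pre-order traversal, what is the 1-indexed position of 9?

10

Pre-order visits the node, then its left subtree, then its right subtree.
Visit 27.
At 27: go left to 31.
  Visit 31.
  At 31: go left to 10.
    Visit 10.
    At 10: go left to 39.
      Visit 39.
      At 39: go left to 35.
        35 is a leaf — visit 35.
      At 39: go right to 23.
        23 is a leaf — visit 23.
    At 10: no right child.
  At 31: go right to 13.
    Visit 13.
    At 13: go left to 8.
      Visit 8.
      At 8: go left to 20.
        Visit 20.
        At 20: go left to 9.
          Visit 9.
          At 9: go left to 24.
            Visit 24.
            At 24: no left child.
            At 24: go right to 11.
              11 is a leaf — visit 11.
          At 9: no right child.
        At 20: no right child.
      At 8: no right child.
    At 13: no right child.
At 27: go right to 1.
  Visit 1.
  At 1: go left to 38.
    38 is a leaf — visit 38.
  At 1: go right to 28.
    28 is a leaf — visit 28.
Full pre-order sequence: 27, 31, 10, 39, 35, 23, 13, 8, 20, 9, 24, 11, 1, 38, 28.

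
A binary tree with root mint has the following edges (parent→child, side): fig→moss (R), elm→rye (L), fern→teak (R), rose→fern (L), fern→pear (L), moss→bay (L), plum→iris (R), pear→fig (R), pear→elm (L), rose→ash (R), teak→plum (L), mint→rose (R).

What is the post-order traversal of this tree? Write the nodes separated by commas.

rye, elm, bay, moss, fig, pear, iris, plum, teak, fern, ash, rose, mint

Post-order visits the left subtree, then the right subtree, then the node.
At mint: no left child.
At mint: go right to rose.
  At rose: go left to fern.
    At fern: go left to pear.
      At pear: go left to elm.
        At elm: go left to rye.
          rye is a leaf — visit rye.
        At elm: no right child.
        Visit elm.
      At pear: go right to fig.
        At fig: no left child.
        At fig: go right to moss.
          At moss: go left to bay.
            bay is a leaf — visit bay.
          At moss: no right child.
          Visit moss.
        Visit fig.
      Visit pear.
    At fern: go right to teak.
      At teak: go left to plum.
        At plum: no left child.
        At plum: go right to iris.
          iris is a leaf — visit iris.
        Visit plum.
      At teak: no right child.
      Visit teak.
    Visit fern.
  At rose: go right to ash.
    ash is a leaf — visit ash.
  Visit rose.
Visit mint.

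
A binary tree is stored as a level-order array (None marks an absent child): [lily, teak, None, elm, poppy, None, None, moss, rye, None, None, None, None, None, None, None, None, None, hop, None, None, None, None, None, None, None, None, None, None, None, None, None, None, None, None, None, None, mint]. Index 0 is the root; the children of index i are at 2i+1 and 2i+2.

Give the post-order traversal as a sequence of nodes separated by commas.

moss, mint, hop, rye, elm, poppy, teak, lily

Post-order visits the left subtree, then the right subtree, then the node.
At lily: go left to teak.
  At teak: go left to elm.
    At elm: go left to moss.
      moss is a leaf — visit moss.
    At elm: go right to rye.
      At rye: no left child.
      At rye: go right to hop.
        At hop: go left to mint.
          mint is a leaf — visit mint.
        At hop: no right child.
        Visit hop.
      Visit rye.
    Visit elm.
  At teak: go right to poppy.
    poppy is a leaf — visit poppy.
  Visit teak.
At lily: no right child.
Visit lily.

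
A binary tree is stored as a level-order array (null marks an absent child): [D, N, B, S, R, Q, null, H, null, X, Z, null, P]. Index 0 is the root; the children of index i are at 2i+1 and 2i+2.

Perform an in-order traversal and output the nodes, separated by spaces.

H S N X R Z D Q P B

In-order visits the left subtree, then the node, then the right subtree.
At D: go left to N.
  At N: go left to S.
    At S: go left to H.
      H is a leaf — visit H.
    Visit S.
    At S: no right child.
  Visit N.
  At N: go right to R.
    At R: go left to X.
      X is a leaf — visit X.
    Visit R.
    At R: go right to Z.
      Z is a leaf — visit Z.
Visit D.
At D: go right to B.
  At B: go left to Q.
    At Q: no left child.
    Visit Q.
    At Q: go right to P.
      P is a leaf — visit P.
  Visit B.
  At B: no right child.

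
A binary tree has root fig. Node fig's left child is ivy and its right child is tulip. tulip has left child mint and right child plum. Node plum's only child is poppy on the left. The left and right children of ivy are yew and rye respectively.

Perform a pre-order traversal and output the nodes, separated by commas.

Pre-order visits the node, then its left subtree, then its right subtree.
Visit fig.
At fig: go left to ivy.
  Visit ivy.
  At ivy: go left to yew.
    yew is a leaf — visit yew.
  At ivy: go right to rye.
    rye is a leaf — visit rye.
At fig: go right to tulip.
  Visit tulip.
  At tulip: go left to mint.
    mint is a leaf — visit mint.
  At tulip: go right to plum.
    Visit plum.
    At plum: go left to poppy.
      poppy is a leaf — visit poppy.
    At plum: no right child.

fig, ivy, yew, rye, tulip, mint, plum, poppy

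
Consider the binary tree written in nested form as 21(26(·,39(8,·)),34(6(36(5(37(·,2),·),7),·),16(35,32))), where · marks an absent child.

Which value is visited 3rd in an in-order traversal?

In-order visits the left subtree, then the node, then the right subtree.
At 21: go left to 26.
  At 26: no left child.
  Visit 26.
  At 26: go right to 39.
    At 39: go left to 8.
      8 is a leaf — visit 8.
    Visit 39.
    At 39: no right child.
Visit 21.
At 21: go right to 34.
  At 34: go left to 6.
    At 6: go left to 36.
      At 36: go left to 5.
        At 5: go left to 37.
          At 37: no left child.
          Visit 37.
          At 37: go right to 2.
            2 is a leaf — visit 2.
        Visit 5.
        At 5: no right child.
      Visit 36.
      At 36: go right to 7.
        7 is a leaf — visit 7.
    Visit 6.
    At 6: no right child.
  Visit 34.
  At 34: go right to 16.
    At 16: go left to 35.
      35 is a leaf — visit 35.
    Visit 16.
    At 16: go right to 32.
      32 is a leaf — visit 32.
Full in-order sequence: 26, 8, 39, 21, 37, 2, 5, 36, 7, 6, 34, 35, 16, 32.

39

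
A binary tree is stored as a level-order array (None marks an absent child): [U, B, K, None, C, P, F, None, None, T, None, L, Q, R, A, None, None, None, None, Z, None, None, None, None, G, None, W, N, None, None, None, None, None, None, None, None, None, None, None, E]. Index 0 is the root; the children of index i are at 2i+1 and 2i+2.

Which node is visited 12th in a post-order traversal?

R

Post-order visits the left subtree, then the right subtree, then the node.
At U: go left to B.
  At B: no left child.
  At B: go right to C.
    At C: go left to T.
      At T: go left to Z.
        At Z: go left to E.
          E is a leaf — visit E.
        At Z: no right child.
        Visit Z.
      At T: no right child.
      Visit T.
    At C: no right child.
    Visit C.
  Visit B.
At U: go right to K.
  At K: go left to P.
    At P: go left to L.
      At L: no left child.
      At L: go right to G.
        G is a leaf — visit G.
      Visit L.
    At P: go right to Q.
      At Q: no left child.
      At Q: go right to W.
        W is a leaf — visit W.
      Visit Q.
    Visit P.
  At K: go right to F.
    At F: go left to R.
      At R: go left to N.
        N is a leaf — visit N.
      At R: no right child.
      Visit R.
    At F: go right to A.
      A is a leaf — visit A.
    Visit F.
  Visit K.
Visit U.
Full post-order sequence: E, Z, T, C, B, G, L, W, Q, P, N, R, A, F, K, U.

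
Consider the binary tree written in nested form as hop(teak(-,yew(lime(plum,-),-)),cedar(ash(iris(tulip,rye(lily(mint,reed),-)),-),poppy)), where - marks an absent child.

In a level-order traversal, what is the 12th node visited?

lily

Level-order visits nodes level by level from the root, left to right within each level.
Level 0: hop
Level 1: teak, cedar
Level 2: yew, ash, poppy
Level 3: lime, iris
Level 4: plum, tulip, rye
Level 5: lily
Level 6: mint, reed
Full level-order sequence: hop, teak, cedar, yew, ash, poppy, lime, iris, plum, tulip, rye, lily, mint, reed.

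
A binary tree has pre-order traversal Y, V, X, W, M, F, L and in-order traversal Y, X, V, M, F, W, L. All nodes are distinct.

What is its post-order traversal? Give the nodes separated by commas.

X, F, M, L, W, V, Y

The first element of pre-order is the root; it splits in-order into left and right subtrees.
Root Y: left subtree has 0 nodes { }, right has 6 {X, V, M, F, W, L}.
  Root V: left subtree has 1 node {X}, right has 4 {M, F, W, L}.
    Root W: left subtree has 2 nodes {M, F}, right has 1 {L}.
      Root M: left subtree has 0 nodes { }, right has 1 {F}.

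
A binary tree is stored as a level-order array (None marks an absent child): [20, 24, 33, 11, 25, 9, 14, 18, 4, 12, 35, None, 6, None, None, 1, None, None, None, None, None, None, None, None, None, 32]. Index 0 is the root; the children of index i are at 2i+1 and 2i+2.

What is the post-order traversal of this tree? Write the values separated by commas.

Post-order visits the left subtree, then the right subtree, then the node.
At 20: go left to 24.
  At 24: go left to 11.
    At 11: go left to 18.
      At 18: go left to 1.
        1 is a leaf — visit 1.
      At 18: no right child.
      Visit 18.
    At 11: go right to 4.
      4 is a leaf — visit 4.
    Visit 11.
  At 24: go right to 25.
    At 25: go left to 12.
      12 is a leaf — visit 12.
    At 25: go right to 35.
      35 is a leaf — visit 35.
    Visit 25.
  Visit 24.
At 20: go right to 33.
  At 33: go left to 9.
    At 9: no left child.
    At 9: go right to 6.
      At 6: go left to 32.
        32 is a leaf — visit 32.
      At 6: no right child.
      Visit 6.
    Visit 9.
  At 33: go right to 14.
    14 is a leaf — visit 14.
  Visit 33.
Visit 20.

1, 18, 4, 11, 12, 35, 25, 24, 32, 6, 9, 14, 33, 20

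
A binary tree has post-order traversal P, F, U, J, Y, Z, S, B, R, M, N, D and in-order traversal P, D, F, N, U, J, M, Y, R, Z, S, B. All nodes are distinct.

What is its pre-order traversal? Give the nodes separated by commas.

The last element of post-order is the root; it splits in-order into left and right subtrees.
Root D: left subtree has 1 node {P}, right has 10 {F, N, U, J, M, Y, R, Z, S, B}.
  Root N: left subtree has 1 node {F}, right has 8 {U, J, M, Y, R, Z, S, B}.
    Root M: left subtree has 2 nodes {U, J}, right has 5 {Y, R, Z, S, B}.
      Root J: left subtree has 1 node {U}, right has 0 { }.
      Root R: left subtree has 1 node {Y}, right has 3 {Z, S, B}.
        Root B: left subtree has 2 nodes {Z, S}, right has 0 { }.
          Root S: left subtree has 1 node {Z}, right has 0 { }.

D, P, N, F, M, J, U, R, Y, B, S, Z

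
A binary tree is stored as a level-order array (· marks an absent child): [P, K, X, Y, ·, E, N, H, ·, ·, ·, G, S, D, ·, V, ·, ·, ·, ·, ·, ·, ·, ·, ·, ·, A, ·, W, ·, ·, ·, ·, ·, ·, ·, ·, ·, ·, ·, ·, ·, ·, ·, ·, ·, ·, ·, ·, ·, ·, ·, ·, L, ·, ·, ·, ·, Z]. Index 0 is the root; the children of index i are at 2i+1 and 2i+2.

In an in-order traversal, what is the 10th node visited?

A

In-order visits the left subtree, then the node, then the right subtree.
At P: go left to K.
  At K: go left to Y.
    At Y: go left to H.
      At H: go left to V.
        V is a leaf — visit V.
      Visit H.
      At H: no right child.
    Visit Y.
    At Y: no right child.
  Visit K.
  At K: no right child.
Visit P.
At P: go right to X.
  At X: go left to E.
    At E: go left to G.
      G is a leaf — visit G.
    Visit E.
    At E: go right to S.
      At S: no left child.
      Visit S.
      At S: go right to A.
        At A: go left to L.
          L is a leaf — visit L.
        Visit A.
        At A: no right child.
  Visit X.
  At X: go right to N.
    At N: go left to D.
      At D: no left child.
      Visit D.
      At D: go right to W.
        At W: no left child.
        Visit W.
        At W: go right to Z.
          Z is a leaf — visit Z.
    Visit N.
    At N: no right child.
Full in-order sequence: V, H, Y, K, P, G, E, S, L, A, X, D, W, Z, N.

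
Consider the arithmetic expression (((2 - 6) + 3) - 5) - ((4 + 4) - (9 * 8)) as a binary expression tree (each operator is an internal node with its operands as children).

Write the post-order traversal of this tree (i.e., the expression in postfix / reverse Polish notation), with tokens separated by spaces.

2 6 - 3 + 5 - 4 4 + 9 8 * - -

Post-order on an expression tree gives postfix notation: for each operator, emit left operand, right operand, then the operator.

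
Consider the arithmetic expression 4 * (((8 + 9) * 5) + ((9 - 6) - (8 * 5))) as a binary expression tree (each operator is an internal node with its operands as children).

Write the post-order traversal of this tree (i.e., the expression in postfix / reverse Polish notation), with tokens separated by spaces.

Post-order on an expression tree gives postfix notation: for each operator, emit left operand, right operand, then the operator.

4 8 9 + 5 * 9 6 - 8 5 * - + *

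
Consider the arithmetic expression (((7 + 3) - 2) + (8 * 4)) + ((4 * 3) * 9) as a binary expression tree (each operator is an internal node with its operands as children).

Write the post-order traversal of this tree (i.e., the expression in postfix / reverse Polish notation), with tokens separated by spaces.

7 3 + 2 - 8 4 * + 4 3 * 9 * +

Post-order on an expression tree gives postfix notation: for each operator, emit left operand, right operand, then the operator.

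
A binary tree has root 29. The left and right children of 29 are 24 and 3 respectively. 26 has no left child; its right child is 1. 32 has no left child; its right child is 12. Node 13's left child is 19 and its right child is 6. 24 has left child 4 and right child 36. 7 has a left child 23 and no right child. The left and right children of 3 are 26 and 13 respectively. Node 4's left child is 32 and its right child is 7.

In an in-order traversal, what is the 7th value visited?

In-order visits the left subtree, then the node, then the right subtree.
At 29: go left to 24.
  At 24: go left to 4.
    At 4: go left to 32.
      At 32: no left child.
      Visit 32.
      At 32: go right to 12.
        12 is a leaf — visit 12.
    Visit 4.
    At 4: go right to 7.
      At 7: go left to 23.
        23 is a leaf — visit 23.
      Visit 7.
      At 7: no right child.
  Visit 24.
  At 24: go right to 36.
    36 is a leaf — visit 36.
Visit 29.
At 29: go right to 3.
  At 3: go left to 26.
    At 26: no left child.
    Visit 26.
    At 26: go right to 1.
      1 is a leaf — visit 1.
  Visit 3.
  At 3: go right to 13.
    At 13: go left to 19.
      19 is a leaf — visit 19.
    Visit 13.
    At 13: go right to 6.
      6 is a leaf — visit 6.
Full in-order sequence: 32, 12, 4, 23, 7, 24, 36, 29, 26, 1, 3, 19, 13, 6.

36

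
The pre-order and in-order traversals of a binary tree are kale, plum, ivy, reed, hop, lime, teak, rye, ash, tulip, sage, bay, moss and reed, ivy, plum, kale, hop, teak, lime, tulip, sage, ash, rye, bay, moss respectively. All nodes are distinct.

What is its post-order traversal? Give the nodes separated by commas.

The first element of pre-order is the root; it splits in-order into left and right subtrees.
Root kale: left subtree has 3 nodes {reed, ivy, plum}, right has 9 {hop, teak, lime, tulip, sage, ash, rye, bay, moss}.
  Root plum: left subtree has 2 nodes {reed, ivy}, right has 0 { }.
    Root ivy: left subtree has 1 node {reed}, right has 0 { }.
  Root hop: left subtree has 0 nodes { }, right has 8 {teak, lime, tulip, sage, ash, rye, bay, moss}.
    Root lime: left subtree has 1 node {teak}, right has 6 {tulip, sage, ash, rye, bay, moss}.
      Root rye: left subtree has 3 nodes {tulip, sage, ash}, right has 2 {bay, moss}.
        Root ash: left subtree has 2 nodes {tulip, sage}, right has 0 { }.
          Root tulip: left subtree has 0 nodes { }, right has 1 {sage}.
        Root bay: left subtree has 0 nodes { }, right has 1 {moss}.

reed, ivy, plum, teak, sage, tulip, ash, moss, bay, rye, lime, hop, kale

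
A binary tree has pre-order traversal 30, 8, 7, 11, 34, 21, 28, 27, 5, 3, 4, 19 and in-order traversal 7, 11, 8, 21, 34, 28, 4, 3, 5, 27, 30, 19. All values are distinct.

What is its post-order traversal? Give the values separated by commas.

11, 7, 21, 4, 3, 5, 27, 28, 34, 8, 19, 30

The first element of pre-order is the root; it splits in-order into left and right subtrees.
Root 30: left subtree has 10 nodes {7, 11, 8, 21, 34, 28, 4, 3, 5, 27}, right has 1 {19}.
  Root 8: left subtree has 2 nodes {7, 11}, right has 7 {21, 34, 28, 4, 3, 5, 27}.
    Root 7: left subtree has 0 nodes { }, right has 1 {11}.
    Root 34: left subtree has 1 node {21}, right has 5 {28, 4, 3, 5, 27}.
      Root 28: left subtree has 0 nodes { }, right has 4 {4, 3, 5, 27}.
        Root 27: left subtree has 3 nodes {4, 3, 5}, right has 0 { }.
          Root 5: left subtree has 2 nodes {4, 3}, right has 0 { }.
            Root 3: left subtree has 1 node {4}, right has 0 { }.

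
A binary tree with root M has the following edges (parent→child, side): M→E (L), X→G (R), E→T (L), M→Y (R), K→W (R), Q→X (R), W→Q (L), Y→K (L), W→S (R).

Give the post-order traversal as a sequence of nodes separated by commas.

Post-order visits the left subtree, then the right subtree, then the node.
At M: go left to E.
  At E: go left to T.
    T is a leaf — visit T.
  At E: no right child.
  Visit E.
At M: go right to Y.
  At Y: go left to K.
    At K: no left child.
    At K: go right to W.
      At W: go left to Q.
        At Q: no left child.
        At Q: go right to X.
          At X: no left child.
          At X: go right to G.
            G is a leaf — visit G.
          Visit X.
        Visit Q.
      At W: go right to S.
        S is a leaf — visit S.
      Visit W.
    Visit K.
  At Y: no right child.
  Visit Y.
Visit M.

T, E, G, X, Q, S, W, K, Y, M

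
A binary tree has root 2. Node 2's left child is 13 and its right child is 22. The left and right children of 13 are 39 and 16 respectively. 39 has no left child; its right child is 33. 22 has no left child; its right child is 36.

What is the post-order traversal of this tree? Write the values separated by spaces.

Post-order visits the left subtree, then the right subtree, then the node.
At 2: go left to 13.
  At 13: go left to 39.
    At 39: no left child.
    At 39: go right to 33.
      33 is a leaf — visit 33.
    Visit 39.
  At 13: go right to 16.
    16 is a leaf — visit 16.
  Visit 13.
At 2: go right to 22.
  At 22: no left child.
  At 22: go right to 36.
    36 is a leaf — visit 36.
  Visit 22.
Visit 2.

33 39 16 13 36 22 2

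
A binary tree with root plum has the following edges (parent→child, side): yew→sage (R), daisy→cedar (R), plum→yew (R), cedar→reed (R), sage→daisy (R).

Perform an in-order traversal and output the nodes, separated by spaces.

In-order visits the left subtree, then the node, then the right subtree.
At plum: no left child.
Visit plum.
At plum: go right to yew.
  At yew: no left child.
  Visit yew.
  At yew: go right to sage.
    At sage: no left child.
    Visit sage.
    At sage: go right to daisy.
      At daisy: no left child.
      Visit daisy.
      At daisy: go right to cedar.
        At cedar: no left child.
        Visit cedar.
        At cedar: go right to reed.
          reed is a leaf — visit reed.

plum yew sage daisy cedar reed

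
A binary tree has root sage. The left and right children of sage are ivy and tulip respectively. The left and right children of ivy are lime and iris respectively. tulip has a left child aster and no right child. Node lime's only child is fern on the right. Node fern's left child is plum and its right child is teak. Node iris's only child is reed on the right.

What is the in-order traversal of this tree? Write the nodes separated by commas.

In-order visits the left subtree, then the node, then the right subtree.
At sage: go left to ivy.
  At ivy: go left to lime.
    At lime: no left child.
    Visit lime.
    At lime: go right to fern.
      At fern: go left to plum.
        plum is a leaf — visit plum.
      Visit fern.
      At fern: go right to teak.
        teak is a leaf — visit teak.
  Visit ivy.
  At ivy: go right to iris.
    At iris: no left child.
    Visit iris.
    At iris: go right to reed.
      reed is a leaf — visit reed.
Visit sage.
At sage: go right to tulip.
  At tulip: go left to aster.
    aster is a leaf — visit aster.
  Visit tulip.
  At tulip: no right child.

lime, plum, fern, teak, ivy, iris, reed, sage, aster, tulip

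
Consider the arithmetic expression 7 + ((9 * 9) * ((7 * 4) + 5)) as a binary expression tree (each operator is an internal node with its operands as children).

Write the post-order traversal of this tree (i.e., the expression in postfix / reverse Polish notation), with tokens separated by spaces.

Post-order on an expression tree gives postfix notation: for each operator, emit left operand, right operand, then the operator.

7 9 9 * 7 4 * 5 + * +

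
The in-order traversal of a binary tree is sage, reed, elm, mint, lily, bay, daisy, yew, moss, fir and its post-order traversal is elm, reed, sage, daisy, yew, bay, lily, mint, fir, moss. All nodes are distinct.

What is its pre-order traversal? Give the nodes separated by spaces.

The last element of post-order is the root; it splits in-order into left and right subtrees.
Root moss: left subtree has 8 nodes {sage, reed, elm, mint, lily, bay, daisy, yew}, right has 1 {fir}.
  Root mint: left subtree has 3 nodes {sage, reed, elm}, right has 4 {lily, bay, daisy, yew}.
    Root sage: left subtree has 0 nodes { }, right has 2 {reed, elm}.
      Root reed: left subtree has 0 nodes { }, right has 1 {elm}.
    Root lily: left subtree has 0 nodes { }, right has 3 {bay, daisy, yew}.
      Root bay: left subtree has 0 nodes { }, right has 2 {daisy, yew}.
        Root yew: left subtree has 1 node {daisy}, right has 0 { }.

moss mint sage reed elm lily bay yew daisy fir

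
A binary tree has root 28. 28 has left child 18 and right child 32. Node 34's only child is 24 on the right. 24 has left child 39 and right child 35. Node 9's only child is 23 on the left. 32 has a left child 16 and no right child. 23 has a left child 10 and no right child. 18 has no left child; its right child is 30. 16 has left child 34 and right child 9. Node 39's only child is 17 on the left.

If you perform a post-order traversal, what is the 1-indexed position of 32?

12

Post-order visits the left subtree, then the right subtree, then the node.
At 28: go left to 18.
  At 18: no left child.
  At 18: go right to 30.
    30 is a leaf — visit 30.
  Visit 18.
At 28: go right to 32.
  At 32: go left to 16.
    At 16: go left to 34.
      At 34: no left child.
      At 34: go right to 24.
        At 24: go left to 39.
          At 39: go left to 17.
            17 is a leaf — visit 17.
          At 39: no right child.
          Visit 39.
        At 24: go right to 35.
          35 is a leaf — visit 35.
        Visit 24.
      Visit 34.
    At 16: go right to 9.
      At 9: go left to 23.
        At 23: go left to 10.
          10 is a leaf — visit 10.
        At 23: no right child.
        Visit 23.
      At 9: no right child.
      Visit 9.
    Visit 16.
  At 32: no right child.
  Visit 32.
Visit 28.
Full post-order sequence: 30, 18, 17, 39, 35, 24, 34, 10, 23, 9, 16, 32, 28.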